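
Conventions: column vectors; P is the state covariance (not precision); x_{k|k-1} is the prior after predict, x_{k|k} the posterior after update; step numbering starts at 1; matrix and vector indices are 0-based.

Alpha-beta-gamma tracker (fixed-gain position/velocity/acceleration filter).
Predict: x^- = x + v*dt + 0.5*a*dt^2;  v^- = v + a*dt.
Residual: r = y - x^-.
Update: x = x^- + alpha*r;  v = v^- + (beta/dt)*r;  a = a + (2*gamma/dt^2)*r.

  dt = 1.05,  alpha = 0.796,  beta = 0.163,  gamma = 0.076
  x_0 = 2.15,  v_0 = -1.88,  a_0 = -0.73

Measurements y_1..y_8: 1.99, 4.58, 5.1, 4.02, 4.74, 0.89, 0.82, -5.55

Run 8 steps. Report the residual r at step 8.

step 1: x_pred=-0.2264  r=2.2164  x^+=1.5379  v^+=-2.3024  a^+=-0.4244
step 2: x_pred=-1.1137  r=5.6937  x^+=3.4185  v^+=-1.8642  a^+=0.3606
step 3: x_pred=1.6598  r=3.4402  x^+=4.3982  v^+=-0.9516  a^+=0.8348
step 4: x_pred=3.8593  r=0.1607  x^+=3.9872  v^+=-0.0500  a^+=0.8570
step 5: x_pred=4.4071  r=0.3329  x^+=4.6721  v^+=0.9015  a^+=0.9029
step 6: x_pred=6.1164  r=-5.2264  x^+=1.9562  v^+=1.0382  a^+=0.1823
step 7: x_pred=3.1468  r=-2.3268  x^+=1.2947  v^+=0.8685  a^+=-0.1384
step 8: x_pred=2.1302  r=-7.6802  x^+=-3.9832  v^+=-0.4692  a^+=-1.1973

resid = -7.6802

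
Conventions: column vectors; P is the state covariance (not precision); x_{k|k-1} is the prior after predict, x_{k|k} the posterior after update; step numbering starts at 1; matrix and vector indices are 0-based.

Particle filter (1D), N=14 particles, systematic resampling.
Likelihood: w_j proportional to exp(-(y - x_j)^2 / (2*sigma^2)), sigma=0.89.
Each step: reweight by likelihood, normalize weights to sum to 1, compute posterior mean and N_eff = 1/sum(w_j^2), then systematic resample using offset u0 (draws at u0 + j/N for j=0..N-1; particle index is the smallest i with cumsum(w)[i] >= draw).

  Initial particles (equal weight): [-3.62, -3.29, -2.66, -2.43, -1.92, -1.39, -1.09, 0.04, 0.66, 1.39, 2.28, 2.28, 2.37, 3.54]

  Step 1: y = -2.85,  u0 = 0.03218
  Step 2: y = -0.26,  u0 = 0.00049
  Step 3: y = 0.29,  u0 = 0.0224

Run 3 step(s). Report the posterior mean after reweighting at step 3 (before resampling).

step 1: w=[0.1552, 0.1997, 0.2206, 0.2019, 0.1307, 0.0588, 0.0319, 0.0012, 0.0001, 0.0000, 0.0000, 0.0000, 0.0000, 0.0000]  mean=-2.6634  Neff=5.7166  idx=[0, 0, 1, 1, 1, 2, 2, 2, 3, 3, 3, 4, 4, 5]
step 2: w=[0.0008, 0.0008, 0.0029, 0.0029, 0.0029, 0.0253, 0.0253, 0.0253, 0.0492, 0.0492, 0.0492, 0.1687, 0.1687, 0.4289]  mean=-1.8387  Neff=3.9985  idx=[0, 7, 9, 10, 11, 11, 12, 12, 13, 13, 13, 13, 13, 13]
step 3: w=[0.0001, 0.0034, 0.0077, 0.0077, 0.0377, 0.0377, 0.0377, 0.0377, 0.1384, 0.1384, 0.1384, 0.1384, 0.1384, 0.1384]  mean=-1.4903  Neff=8.2812  idx=[4, 5, 7, 8, 9, 9, 10, 10, 11, 11, 12, 12, 13, 13]

post_mean = -1.4903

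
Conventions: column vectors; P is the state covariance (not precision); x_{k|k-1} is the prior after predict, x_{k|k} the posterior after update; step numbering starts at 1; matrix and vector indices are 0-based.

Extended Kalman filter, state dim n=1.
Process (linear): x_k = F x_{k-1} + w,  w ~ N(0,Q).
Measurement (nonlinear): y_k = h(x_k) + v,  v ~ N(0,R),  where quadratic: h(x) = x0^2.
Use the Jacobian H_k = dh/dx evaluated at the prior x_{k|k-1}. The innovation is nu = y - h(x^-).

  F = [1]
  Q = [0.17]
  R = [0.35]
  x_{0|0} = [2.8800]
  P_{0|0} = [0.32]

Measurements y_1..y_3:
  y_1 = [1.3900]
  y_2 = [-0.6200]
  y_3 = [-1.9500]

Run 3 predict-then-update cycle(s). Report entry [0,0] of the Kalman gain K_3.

step 1: x^-=[2.8800]  P^-=[0.4900]  H_jac=[5.7600]  S=[16.6070]  K=[0.1700]  nu=[-6.9044]  x^+=[1.7066]  P^+=[0.0103]
step 2: x^-=[1.7066]  P^-=[0.1803]  H_jac=[3.4132]  S=[2.4508]  K=[0.2511]  nu=[-3.5324]  x^+=[0.8194]  P^+=[0.0258]
step 3: x^-=[0.8194]  P^-=[0.1958]  H_jac=[1.6389]  S=[0.8758]  K=[0.3663]  nu=[-2.6215]  x^+=[-0.1409]  P^+=[0.0782]

K[0,0] = 0.3663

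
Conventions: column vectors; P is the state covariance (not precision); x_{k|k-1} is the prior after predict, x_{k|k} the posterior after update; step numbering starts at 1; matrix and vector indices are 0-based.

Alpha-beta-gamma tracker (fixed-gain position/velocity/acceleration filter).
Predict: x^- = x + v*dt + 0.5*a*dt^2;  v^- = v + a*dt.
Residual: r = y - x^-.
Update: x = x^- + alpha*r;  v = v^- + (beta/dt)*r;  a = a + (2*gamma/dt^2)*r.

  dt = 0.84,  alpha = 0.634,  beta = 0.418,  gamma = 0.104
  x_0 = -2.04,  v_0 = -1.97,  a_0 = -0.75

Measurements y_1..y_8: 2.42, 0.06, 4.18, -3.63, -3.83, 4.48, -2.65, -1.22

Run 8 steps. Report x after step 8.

x_post = -1.5024

step 1: x_pred=-3.9594  r=6.3794  x^+=0.0851  v^+=0.5745  a^+=1.1305
step 2: x_pred=0.9666  r=-0.9066  x^+=0.3918  v^+=1.0730  a^+=0.8633
step 3: x_pred=1.5977  r=2.5823  x^+=3.2349  v^+=3.0832  a^+=1.6245
step 4: x_pred=6.3979  r=-10.0279  x^+=0.0402  v^+=-0.5423  a^+=-1.3316
step 5: x_pred=-0.8851  r=-2.9449  x^+=-2.7522  v^+=-3.1262  a^+=-2.1997
step 6: x_pred=-6.1543  r=10.6343  x^+=0.5879  v^+=0.3178  a^+=0.9351
step 7: x_pred=1.1848  r=-3.8348  x^+=-1.2465  v^+=-0.8049  a^+=-0.1953
step 8: x_pred=-1.9915  r=0.7715  x^+=-1.5024  v^+=-0.5850  a^+=0.0321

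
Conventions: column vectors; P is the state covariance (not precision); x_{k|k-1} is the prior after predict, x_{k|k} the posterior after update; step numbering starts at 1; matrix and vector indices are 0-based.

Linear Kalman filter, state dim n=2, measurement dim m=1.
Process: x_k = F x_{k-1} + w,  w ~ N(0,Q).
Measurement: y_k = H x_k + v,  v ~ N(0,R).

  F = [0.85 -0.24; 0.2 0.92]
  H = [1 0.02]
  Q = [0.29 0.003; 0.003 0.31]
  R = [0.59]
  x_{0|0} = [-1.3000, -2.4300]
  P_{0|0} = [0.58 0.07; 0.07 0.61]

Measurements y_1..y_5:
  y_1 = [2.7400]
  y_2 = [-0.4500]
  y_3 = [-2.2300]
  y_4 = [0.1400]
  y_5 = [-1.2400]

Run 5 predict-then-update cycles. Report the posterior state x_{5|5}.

step 1: x^-=[-0.5218, -2.4956]  P^-=[0.7156 0.0183; 0.0183 0.8753]  S=[1.3067]  K=[0.5479; 0.0274]  nu=[3.3117]  x^+=[1.2928, -2.4049]  P^+=[0.3233 -0.0013; -0.0013 0.8743]
step 2: x^-=[1.6761, -1.9539]  P^-=[0.5745 -0.1361; -0.1361 1.0624]  S=[1.1595]  K=[0.4931; -0.0990]  nu=[-2.0870]  x^+=[0.6469, -1.7473]  P^+=[0.2925 -0.0794; -0.0794 1.0511]
step 3: x^-=[0.9692, -1.4781]  P^-=[0.5943 -0.2377; -0.2377 1.1821]  S=[1.1753]  K=[0.5016; -0.1821]  nu=[-3.1697]  x^+=[-0.6208, -0.9009]  P^+=[0.2986 -0.1303; -0.1303 1.1431]
step 4: x^-=[-0.3114, -0.9530]  P^-=[0.6247 -0.2943; -0.2943 1.2415]  S=[1.2034]  K=[0.5142; -0.2239]  nu=[0.4705]  x^+=[-0.0695, -1.0584]  P^+=[0.3065 -0.1557; -0.1557 1.1812]
step 5: x^-=[0.1949, -0.9876]  P^-=[0.6430 -0.3200; -0.3200 1.2647]  S=[1.2207]  K=[0.5215; -0.2414]  nu=[-1.4152]  x^+=[-0.5431, -0.6459]  P^+=[0.3110 -0.1663; -0.1663 1.1936]

x_post = [-0.5431, -0.6459]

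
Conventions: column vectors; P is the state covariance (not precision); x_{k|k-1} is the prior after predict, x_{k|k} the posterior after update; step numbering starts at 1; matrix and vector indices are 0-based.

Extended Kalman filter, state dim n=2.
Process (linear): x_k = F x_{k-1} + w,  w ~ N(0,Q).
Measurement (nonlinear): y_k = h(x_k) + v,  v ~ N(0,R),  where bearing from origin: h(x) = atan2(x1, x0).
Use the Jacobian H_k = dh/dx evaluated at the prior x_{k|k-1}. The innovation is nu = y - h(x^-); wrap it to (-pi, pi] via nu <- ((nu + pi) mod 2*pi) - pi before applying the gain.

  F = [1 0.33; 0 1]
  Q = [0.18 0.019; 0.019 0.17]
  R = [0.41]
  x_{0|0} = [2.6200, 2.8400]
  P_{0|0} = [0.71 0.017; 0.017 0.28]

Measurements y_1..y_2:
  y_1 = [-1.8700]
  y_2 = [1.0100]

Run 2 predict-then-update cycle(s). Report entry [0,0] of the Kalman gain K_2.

step 1: x^-=[3.5572, 2.8400]  P^-=[0.9317 0.1284; 0.1284 0.4500]  H_jac=[-0.1371 0.1717]  S=[0.4347]  K=[-0.2431; 0.1372]  nu=[-2.5438]  x^+=[4.1755, 2.4909]  P^+=[0.9060 0.1429; 0.1429 0.4418]
step 2: x^-=[4.9975, 2.4909]  P^-=[1.2285 0.3077; 0.3077 0.6118]  H_jac=[-0.0799 0.1603]  S=[0.4257]  K=[-0.1147; 0.1726]  nu=[0.5476]  x^+=[4.9347, 2.5854]  P^+=[1.2229 0.3161; 0.3161 0.5991]

K[0,0] = -0.1147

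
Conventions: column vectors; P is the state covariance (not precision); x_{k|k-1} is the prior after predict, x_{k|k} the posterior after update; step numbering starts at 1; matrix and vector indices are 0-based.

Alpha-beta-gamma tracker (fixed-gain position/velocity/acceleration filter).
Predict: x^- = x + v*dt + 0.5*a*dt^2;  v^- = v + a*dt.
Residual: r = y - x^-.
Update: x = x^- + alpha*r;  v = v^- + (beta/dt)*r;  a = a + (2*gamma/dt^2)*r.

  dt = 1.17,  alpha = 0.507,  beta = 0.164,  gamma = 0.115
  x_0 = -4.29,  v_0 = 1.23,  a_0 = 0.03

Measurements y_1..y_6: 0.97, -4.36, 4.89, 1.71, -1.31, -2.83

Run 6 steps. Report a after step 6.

a_post = -2.1715

step 1: x_pred=-2.8304  r=3.8004  x^+=-0.9036  v^+=1.7978  a^+=0.6685
step 2: x_pred=1.6574  r=-6.0174  x^+=-1.3934  v^+=1.7365  a^+=-0.3425
step 3: x_pred=0.4039  r=4.4861  x^+=2.6783  v^+=1.9646  a^+=0.4112
step 4: x_pred=5.2584  r=-3.5484  x^+=3.4594  v^+=1.9484  a^+=-0.1850
step 5: x_pred=5.6124  r=-6.9224  x^+=2.1027  v^+=0.7617  a^+=-1.3480
step 6: x_pred=2.0712  r=-4.9012  x^+=-0.4137  v^+=-1.5025  a^+=-2.1715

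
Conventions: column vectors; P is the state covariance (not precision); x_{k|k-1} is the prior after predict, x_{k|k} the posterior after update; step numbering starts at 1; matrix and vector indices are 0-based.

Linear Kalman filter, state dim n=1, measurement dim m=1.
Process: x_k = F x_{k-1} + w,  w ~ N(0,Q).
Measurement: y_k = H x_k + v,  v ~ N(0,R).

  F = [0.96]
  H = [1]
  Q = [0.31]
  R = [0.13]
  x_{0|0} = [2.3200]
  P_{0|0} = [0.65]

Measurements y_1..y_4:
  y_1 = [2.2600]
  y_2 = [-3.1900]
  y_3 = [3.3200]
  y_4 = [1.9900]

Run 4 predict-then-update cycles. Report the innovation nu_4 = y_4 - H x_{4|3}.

innov = [0.0140]

step 1: x^-=[2.2272]  P^-=[0.9090]  S=[1.0390]  K=[0.8749]  nu=[0.0328]  x^+=[2.2559]  P^+=[0.1137]
step 2: x^-=[2.1657]  P^-=[0.4148]  S=[0.5448]  K=[0.7614]  nu=[-5.3557]  x^+=[-1.9121]  P^+=[0.0990]
step 3: x^-=[-1.8356]  P^-=[0.4012]  S=[0.5312]  K=[0.7553]  nu=[5.1556]  x^+=[2.0583]  P^+=[0.0982]
step 4: x^-=[1.9760]  P^-=[0.4005]  S=[0.5305]  K=[0.7549]  nu=[0.0140]  x^+=[1.9866]  P^+=[0.0981]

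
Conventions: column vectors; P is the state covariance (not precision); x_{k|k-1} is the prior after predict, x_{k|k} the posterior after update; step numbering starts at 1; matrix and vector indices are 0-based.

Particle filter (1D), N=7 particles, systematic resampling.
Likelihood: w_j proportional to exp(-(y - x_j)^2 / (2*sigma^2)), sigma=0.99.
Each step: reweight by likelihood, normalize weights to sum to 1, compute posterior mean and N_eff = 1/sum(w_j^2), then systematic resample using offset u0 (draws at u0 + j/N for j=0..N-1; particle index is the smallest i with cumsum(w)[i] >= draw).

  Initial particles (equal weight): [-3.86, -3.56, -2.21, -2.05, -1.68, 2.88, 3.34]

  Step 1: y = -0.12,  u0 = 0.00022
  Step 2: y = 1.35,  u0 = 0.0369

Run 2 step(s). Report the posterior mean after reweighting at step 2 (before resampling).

post_mean = -1.7622

step 1: w=[0.0014, 0.0043, 0.1917, 0.2662, 0.5144, 0.0180, 0.0040]  mean=-1.7890  Neff=2.6840  idx=[0, 2, 3, 3, 4, 4, 4]
step 2: w=[0.0000, 0.0447, 0.0790, 0.0790, 0.2658, 0.2658, 0.2658]  mean=-1.7622  Neff=4.4175  idx=[1, 3, 4, 4, 5, 6, 6]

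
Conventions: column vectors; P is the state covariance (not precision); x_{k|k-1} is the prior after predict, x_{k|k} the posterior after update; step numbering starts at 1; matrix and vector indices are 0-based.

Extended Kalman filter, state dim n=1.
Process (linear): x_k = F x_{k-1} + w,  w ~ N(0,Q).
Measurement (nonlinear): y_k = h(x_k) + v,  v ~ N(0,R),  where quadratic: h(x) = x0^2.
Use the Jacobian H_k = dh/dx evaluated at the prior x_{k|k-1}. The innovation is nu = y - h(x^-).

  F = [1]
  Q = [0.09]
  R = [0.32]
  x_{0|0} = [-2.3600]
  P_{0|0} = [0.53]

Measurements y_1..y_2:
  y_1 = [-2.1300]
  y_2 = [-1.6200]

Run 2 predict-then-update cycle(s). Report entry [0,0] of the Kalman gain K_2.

K[0,0] = -0.2825

step 1: x^-=[-2.3600]  P^-=[0.6200]  H_jac=[-4.7200]  S=[14.1326]  K=[-0.2071]  nu=[-7.6996]  x^+=[-0.7657]  P^+=[0.0140]
step 2: x^-=[-0.7657]  P^-=[0.1040]  H_jac=[-1.5313]  S=[0.5640]  K=[-0.2825]  nu=[-2.2062]  x^+=[-0.1424]  P^+=[0.0590]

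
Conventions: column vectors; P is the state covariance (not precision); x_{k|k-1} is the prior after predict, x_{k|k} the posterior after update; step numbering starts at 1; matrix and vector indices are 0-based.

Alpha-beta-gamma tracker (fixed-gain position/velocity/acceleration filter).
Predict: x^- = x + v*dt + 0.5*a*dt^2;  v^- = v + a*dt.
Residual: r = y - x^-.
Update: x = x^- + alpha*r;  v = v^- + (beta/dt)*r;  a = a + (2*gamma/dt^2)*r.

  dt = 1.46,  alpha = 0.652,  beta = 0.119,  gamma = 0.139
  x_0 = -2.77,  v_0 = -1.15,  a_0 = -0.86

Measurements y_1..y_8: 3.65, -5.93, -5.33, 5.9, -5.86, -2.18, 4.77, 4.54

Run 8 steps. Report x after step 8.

x_post = 6.4666

step 1: x_pred=-5.3656  r=9.0156  x^+=0.5126  v^+=-1.6708  a^+=0.3158
step 2: x_pred=-1.5902  r=-4.3398  x^+=-4.4197  v^+=-1.5634  a^+=-0.2502
step 3: x_pred=-6.9690  r=1.6390  x^+=-5.9004  v^+=-1.7951  a^+=-0.0364
step 4: x_pred=-8.5601  r=14.4601  x^+=0.8679  v^+=-0.6697  a^+=1.8494
step 5: x_pred=1.8612  r=-7.7212  x^+=-3.1730  v^+=1.4011  a^+=0.8424
step 6: x_pred=-0.2295  r=-1.9505  x^+=-1.5012  v^+=2.4721  a^+=0.5881
step 7: x_pred=2.7347  r=2.0353  x^+=4.0617  v^+=3.4965  a^+=0.8535
step 8: x_pred=10.0763  r=-5.5363  x^+=6.4666  v^+=4.2914  a^+=0.1315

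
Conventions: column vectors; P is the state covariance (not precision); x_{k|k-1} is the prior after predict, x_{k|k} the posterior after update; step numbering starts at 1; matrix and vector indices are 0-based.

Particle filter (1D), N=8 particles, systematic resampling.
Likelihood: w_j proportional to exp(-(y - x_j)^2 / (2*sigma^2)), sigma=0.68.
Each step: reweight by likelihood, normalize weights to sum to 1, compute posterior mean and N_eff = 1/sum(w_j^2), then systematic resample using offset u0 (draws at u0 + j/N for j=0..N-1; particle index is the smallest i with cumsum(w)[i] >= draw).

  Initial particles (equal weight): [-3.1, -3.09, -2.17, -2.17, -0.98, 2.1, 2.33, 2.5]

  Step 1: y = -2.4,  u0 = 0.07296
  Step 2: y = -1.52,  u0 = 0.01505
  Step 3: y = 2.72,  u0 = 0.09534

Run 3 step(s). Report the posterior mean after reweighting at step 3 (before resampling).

post_mean = -2.1700

step 1: w=[0.1847, 0.1874, 0.2962, 0.2962, 0.0354, 0.0000, 0.0000, 0.0000]  mean=-2.4720  Neff=4.0652  idx=[0, 1, 1, 2, 2, 3, 3, 3]
step 2: w=[0.0199, 0.0206, 0.0206, 0.1878, 0.1878, 0.1878, 0.1878, 0.1878]  mean=-2.2265  Neff=5.6332  idx=[0, 3, 4, 4, 5, 6, 6, 7]
step 3: w=[0.0000, 0.1429, 0.1429, 0.1429, 0.1429, 0.1429, 0.1429, 0.1429]  mean=-2.1700  Neff=7.0000  idx=[1, 2, 3, 4, 5, 6, 6, 7]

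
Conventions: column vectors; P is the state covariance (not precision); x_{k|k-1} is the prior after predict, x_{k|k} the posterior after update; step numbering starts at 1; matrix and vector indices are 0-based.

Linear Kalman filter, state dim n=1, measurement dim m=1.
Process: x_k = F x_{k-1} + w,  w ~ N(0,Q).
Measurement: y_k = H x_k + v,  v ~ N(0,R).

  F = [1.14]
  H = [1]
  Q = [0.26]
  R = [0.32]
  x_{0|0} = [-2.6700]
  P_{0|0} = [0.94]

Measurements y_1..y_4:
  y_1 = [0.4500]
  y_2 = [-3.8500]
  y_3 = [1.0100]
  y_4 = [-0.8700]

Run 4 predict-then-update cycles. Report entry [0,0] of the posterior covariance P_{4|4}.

P_post[0,0] = 0.1980

step 1: x^-=[-3.0438]  P^-=[1.4816]  S=[1.8016]  K=[0.8224]  nu=[3.4938]  x^+=[-0.1706]  P^+=[0.2632]
step 2: x^-=[-0.1944]  P^-=[0.6020]  S=[0.9220]  K=[0.6529]  nu=[-3.6556]  x^+=[-2.5813]  P^+=[0.2089]
step 3: x^-=[-2.9426]  P^-=[0.5315]  S=[0.8515]  K=[0.6242]  nu=[3.9526]  x^+=[-0.4754]  P^+=[0.1997]
step 4: x^-=[-0.5419]  P^-=[0.5196]  S=[0.8396]  K=[0.6189]  nu=[-0.3281]  x^+=[-0.7450]  P^+=[0.1980]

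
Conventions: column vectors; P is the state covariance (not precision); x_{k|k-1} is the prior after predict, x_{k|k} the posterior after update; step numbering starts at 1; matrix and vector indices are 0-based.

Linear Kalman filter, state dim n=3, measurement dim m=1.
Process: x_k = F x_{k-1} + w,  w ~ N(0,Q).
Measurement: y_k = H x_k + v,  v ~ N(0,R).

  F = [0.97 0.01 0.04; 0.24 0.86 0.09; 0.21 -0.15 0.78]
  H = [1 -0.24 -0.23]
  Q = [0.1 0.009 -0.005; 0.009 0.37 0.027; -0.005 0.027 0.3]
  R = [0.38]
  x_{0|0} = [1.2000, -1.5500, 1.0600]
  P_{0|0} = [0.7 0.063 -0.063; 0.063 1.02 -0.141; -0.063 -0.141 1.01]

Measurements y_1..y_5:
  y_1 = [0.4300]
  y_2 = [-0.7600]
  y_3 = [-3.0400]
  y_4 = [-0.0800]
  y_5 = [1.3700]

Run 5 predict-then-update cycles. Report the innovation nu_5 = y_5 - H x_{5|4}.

innov = [1.9206]

step 1: x^-=[1.1909, -0.9496, 1.3113]  P^-=[0.7566 0.2260 0.1101; 0.2260 1.1744 -0.0950; 0.1101 -0.0950 0.9767]  S=[1.0863]  K=[0.6232; -0.0313; -0.0845]  nu=[-0.6872]  x^+=[0.7626, -0.9281, 1.3694]  P^+=[0.3346 0.2472 0.1673; 0.2472 1.1733 -0.0978; 0.1673 -0.0978 0.9689]
step 2: x^-=[0.7852, -0.4919, 1.3675]  P^-=[0.4342 0.3200 0.1840; 0.3200 1.3590 -0.0335; 0.1840 -0.0335 0.9928]  S=[0.7031]  K=[0.4482; 0.0023; -0.0516]  nu=[-1.3488]  x^+=[0.1807, -0.4949, 1.4371]  P^+=[0.2930 0.3193 0.2003; 0.3193 1.3590 -0.0335; 0.2003 -0.0335 0.9909]
step 3: x^-=[0.2279, -0.2529, 1.2331]  P^-=[0.3991 0.3778 0.1909; 0.3778 1.5353 0.0015; 0.1909 0.0015 0.9997]  S=[0.6514]  K=[0.4061; 0.0139; -0.0604]  nu=[-3.0449]  x^+=[-1.0086, -0.2951, 1.4172]  P^+=[0.2917 0.3742 0.2069; 0.3742 1.5352 0.0020; 0.2069 0.0020 0.9973]
step 4: x^-=[-0.9246, -0.3683, 0.9379]  P^-=[0.3995 0.4268 0.1879; 0.4268 1.6940 0.0117; 0.1879 0.0117 0.9979]  S=[0.6399]  K=[0.3967; 0.0275; -0.0695]  nu=[0.9719]  x^+=[-0.5390, -0.3416, 0.8703]  P^+=[0.2988 0.4199 0.2055; 0.4199 1.6935 0.0130; 0.2055 0.0130 0.9948]
step 5: x^-=[-0.4914, -0.3448, 0.6169]  P^-=[0.4070 0.4683 0.1814; 0.4683 1.8320 0.0050; 0.1814 0.0050 0.9944]  S=[0.6374]  K=[0.3967; 0.0431; -0.0761]  nu=[1.9206]  x^+=[0.2705, -0.2619, 0.4707]  P^+=[0.3067 0.4574 0.2006; 0.4574 1.8308 0.0071; 0.2006 0.0071 0.9907]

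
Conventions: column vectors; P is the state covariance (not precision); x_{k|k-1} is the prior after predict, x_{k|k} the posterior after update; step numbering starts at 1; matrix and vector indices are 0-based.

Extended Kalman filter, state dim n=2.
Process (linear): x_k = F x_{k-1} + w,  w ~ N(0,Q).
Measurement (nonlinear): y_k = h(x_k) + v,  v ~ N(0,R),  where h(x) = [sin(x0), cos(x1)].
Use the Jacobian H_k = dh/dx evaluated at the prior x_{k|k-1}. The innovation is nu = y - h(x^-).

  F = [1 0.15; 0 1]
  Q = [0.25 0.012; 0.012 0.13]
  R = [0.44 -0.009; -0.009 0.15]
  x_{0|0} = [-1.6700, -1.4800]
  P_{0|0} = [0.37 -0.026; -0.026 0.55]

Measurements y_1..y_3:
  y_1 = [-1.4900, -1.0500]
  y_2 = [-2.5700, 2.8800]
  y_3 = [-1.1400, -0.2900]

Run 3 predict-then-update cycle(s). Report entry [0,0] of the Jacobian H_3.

H_jac[0,0] = 0.6590

step 1: x^-=[-1.8920, -1.4800]  P^-=[0.6246 0.0685; 0.0685 0.6800]  H_jac=[-0.3157 0.0000; 0.0000 0.9959]  S=[0.5023 -0.0305; -0.0305 0.8244]  K=[-0.3884 0.0684; 0.0069 0.8217]  nu=[-0.5411, -1.1407]  x^+=[-1.7598, -2.4210]  P^+=[0.5433 0.0138; 0.0138 0.1237]
step 2: x^-=[-2.1229, -2.4210]  P^-=[0.8002 0.0444; 0.0444 0.2537]  H_jac=[-0.5245 0.0000; 0.0000 0.6598]  S=[0.6601 -0.0244; -0.0244 0.2605]  K=[-0.6338 0.0531; -0.0116 0.6416]  nu=[-1.7186, 3.6314]  x^+=[-0.8407, -0.0711]  P^+=[0.5326 0.0207; 0.0207 0.1460]
step 3: x^-=[-0.8514, -0.0711]  P^-=[0.7921 0.0546; 0.0546 0.2760]  H_jac=[0.6590 0.0000; 0.0000 0.0710]  S=[0.7840 -0.0064; -0.0064 0.1514]  K=[0.6663 0.0540; 0.0470 0.1315]  nu=[-0.3878, -1.2875]  x^+=[-1.1793, -0.2586]  P^+=[0.4441 0.0296; 0.0296 0.2718]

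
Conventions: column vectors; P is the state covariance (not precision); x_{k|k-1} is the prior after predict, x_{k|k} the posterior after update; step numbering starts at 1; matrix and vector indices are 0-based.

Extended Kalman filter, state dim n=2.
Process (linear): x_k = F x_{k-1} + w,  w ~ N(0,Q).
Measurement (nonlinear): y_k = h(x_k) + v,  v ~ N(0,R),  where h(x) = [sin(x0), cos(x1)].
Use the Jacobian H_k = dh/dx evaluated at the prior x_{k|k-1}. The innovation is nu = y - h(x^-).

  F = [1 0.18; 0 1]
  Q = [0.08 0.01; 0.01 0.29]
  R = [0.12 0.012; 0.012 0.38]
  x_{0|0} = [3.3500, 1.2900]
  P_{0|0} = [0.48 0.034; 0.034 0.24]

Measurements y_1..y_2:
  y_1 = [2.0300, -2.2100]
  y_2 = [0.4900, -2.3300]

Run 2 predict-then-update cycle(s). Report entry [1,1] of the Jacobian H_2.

step 1: x^-=[3.5822, 1.2900]  P^-=[0.5800 0.0872; 0.0872 0.5300]  H_jac=[-0.9045 0.0000; 0.0000 -0.9608]  S=[0.5945 0.0878; 0.0878 0.8693]  K=[-0.8813 -0.0074; -0.0469 -0.5811]  nu=[2.4565, -2.4871]  x^+=[1.4356, 2.6201]  P^+=[0.1170 0.0139; 0.0139 0.2304]
step 2: x^-=[1.9072, 2.6201]  P^-=[0.2095 0.0654; 0.0654 0.5204]  H_jac=[-0.3301 0.0000; 0.0000 -0.4982]  S=[0.1428 0.0228; 0.0228 0.5092]  K=[-0.4774 -0.0427; -0.0705 -0.5060]  nu=[-0.4540, -1.4629]  x^+=[2.1863, 3.3924]  P^+=[0.1751 0.0440; 0.0440 0.3877]

H_jac[1,1] = -0.4982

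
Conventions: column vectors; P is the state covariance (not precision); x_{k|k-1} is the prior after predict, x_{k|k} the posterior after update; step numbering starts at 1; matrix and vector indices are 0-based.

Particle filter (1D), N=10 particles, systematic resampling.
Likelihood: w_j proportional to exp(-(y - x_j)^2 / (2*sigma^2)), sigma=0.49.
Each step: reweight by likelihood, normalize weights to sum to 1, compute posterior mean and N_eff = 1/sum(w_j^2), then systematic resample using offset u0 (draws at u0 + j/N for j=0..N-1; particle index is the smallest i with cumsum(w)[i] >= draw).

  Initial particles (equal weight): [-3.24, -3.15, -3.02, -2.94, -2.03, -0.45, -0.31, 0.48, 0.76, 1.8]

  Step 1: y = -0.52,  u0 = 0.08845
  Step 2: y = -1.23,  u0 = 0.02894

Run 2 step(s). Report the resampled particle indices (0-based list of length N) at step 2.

step 1: w=[0.0000, 0.0000, 0.0000, 0.0000, 0.0042, 0.4786, 0.4410, 0.0603, 0.0159, 0.0000]  mean=-0.3195  Neff=2.3395  idx=[5, 5, 5, 5, 6, 6, 6, 6, 6, 8]
step 2: w=[0.1419, 0.1419, 0.1419, 0.1419, 0.0864, 0.0864, 0.0864, 0.0864, 0.0864, 0.0001]  mean=-0.3893  Neff=8.4806  idx=[0, 0, 1, 2, 3, 3, 4, 5, 7, 8]

resampled_idx = [0, 0, 1, 2, 3, 3, 4, 5, 7, 8]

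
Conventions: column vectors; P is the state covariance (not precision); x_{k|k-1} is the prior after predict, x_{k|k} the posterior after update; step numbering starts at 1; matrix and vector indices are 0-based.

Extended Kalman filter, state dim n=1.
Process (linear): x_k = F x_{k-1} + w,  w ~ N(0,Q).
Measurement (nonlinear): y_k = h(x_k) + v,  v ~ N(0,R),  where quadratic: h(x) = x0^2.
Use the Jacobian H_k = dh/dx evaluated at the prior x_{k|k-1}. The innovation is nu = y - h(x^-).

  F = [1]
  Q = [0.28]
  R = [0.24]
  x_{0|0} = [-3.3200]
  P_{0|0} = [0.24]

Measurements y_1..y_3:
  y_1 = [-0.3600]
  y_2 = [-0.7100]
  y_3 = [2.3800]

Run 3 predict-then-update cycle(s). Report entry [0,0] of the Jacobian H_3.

step 1: x^-=[-3.3200]  P^-=[0.5200]  H_jac=[-6.6400]  S=[23.1666]  K=[-0.1490]  nu=[-11.3824]  x^+=[-1.6235]  P^+=[0.0054]
step 2: x^-=[-1.6235]  P^-=[0.2854]  H_jac=[-3.2471]  S=[3.2490]  K=[-0.2852]  nu=[-3.3459]  x^+=[-0.6692]  P^+=[0.0211]
step 3: x^-=[-0.6692]  P^-=[0.3011]  H_jac=[-1.3385]  S=[0.7794]  K=[-0.5171]  nu=[1.9321]  x^+=[-1.6683]  P^+=[0.0927]

H_jac[0,0] = -1.3385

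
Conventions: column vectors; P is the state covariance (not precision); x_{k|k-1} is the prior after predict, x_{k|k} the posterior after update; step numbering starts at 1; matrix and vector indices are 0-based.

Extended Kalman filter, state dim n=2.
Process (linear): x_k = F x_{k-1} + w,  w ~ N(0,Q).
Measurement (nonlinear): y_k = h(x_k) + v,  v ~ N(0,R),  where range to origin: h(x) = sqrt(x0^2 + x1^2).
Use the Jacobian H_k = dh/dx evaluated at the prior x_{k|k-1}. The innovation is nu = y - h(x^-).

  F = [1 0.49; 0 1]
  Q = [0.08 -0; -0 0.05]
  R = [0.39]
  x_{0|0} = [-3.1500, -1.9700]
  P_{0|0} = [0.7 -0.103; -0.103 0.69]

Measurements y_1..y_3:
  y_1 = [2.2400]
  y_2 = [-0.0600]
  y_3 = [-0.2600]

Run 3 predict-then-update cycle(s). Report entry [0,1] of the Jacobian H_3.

H_jac[0,1] = 0.1388

step 1: x^-=[-4.1153, -1.9700]  P^-=[0.8447 0.2351; 0.2351 0.7400]  H_jac=[-0.9020 -0.4318]  S=[1.3983]  K=[-0.6175; -0.3801]  nu=[-2.3225]  x^+=[-2.6812, -1.0871]  P^+=[0.3116 -0.0931; -0.0931 0.5379]
step 2: x^-=[-3.2139, -1.0871]  P^-=[0.4295 0.1704; 0.1704 0.5879]  H_jac=[-0.9473 -0.3204]  S=[0.9392]  K=[-0.4913; -0.3725]  nu=[-3.4527]  x^+=[-1.5175, 0.1990]  P^+=[0.2028 -0.0014; -0.0014 0.4576]
step 3: x^-=[-1.4200, 0.1990]  P^-=[0.3912 0.2228; 0.2228 0.5076]  H_jac=[-0.9903 0.1388]  S=[0.7222]  K=[-0.4936; -0.2080]  nu=[-1.6939]  x^+=[-0.5838, 0.5513]  P^+=[0.2152 0.1487; 0.1487 0.4764]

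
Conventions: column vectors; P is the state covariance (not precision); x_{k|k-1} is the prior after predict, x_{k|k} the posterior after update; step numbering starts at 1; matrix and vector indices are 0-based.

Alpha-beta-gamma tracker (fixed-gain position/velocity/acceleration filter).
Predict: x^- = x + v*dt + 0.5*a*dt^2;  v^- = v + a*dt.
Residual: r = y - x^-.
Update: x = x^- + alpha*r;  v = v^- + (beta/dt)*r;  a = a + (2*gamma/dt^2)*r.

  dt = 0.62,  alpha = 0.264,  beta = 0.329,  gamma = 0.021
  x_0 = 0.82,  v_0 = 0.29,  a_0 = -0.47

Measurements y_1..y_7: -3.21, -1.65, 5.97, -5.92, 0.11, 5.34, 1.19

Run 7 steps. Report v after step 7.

v_post = 3.2569

step 1: x_pred=0.9095  r=-4.1195  x^+=-0.1781  v^+=-2.1874  a^+=-0.9201
step 2: x_pred=-1.7111  r=0.0611  x^+=-1.6950  v^+=-2.7254  a^+=-0.9134
step 3: x_pred=-3.5603  r=9.5303  x^+=-1.0443  v^+=1.7655  a^+=0.1279
step 4: x_pred=0.0749  r=-5.9949  x^+=-1.5078  v^+=-1.3364  a^+=-0.5271
step 5: x_pred=-2.4377  r=2.5477  x^+=-1.7651  v^+=-0.3113  a^+=-0.2488
step 6: x_pred=-2.0059  r=7.3459  x^+=-0.0666  v^+=3.4325  a^+=0.5538
step 7: x_pred=2.1680  r=-0.9780  x^+=1.9098  v^+=3.2569  a^+=0.4470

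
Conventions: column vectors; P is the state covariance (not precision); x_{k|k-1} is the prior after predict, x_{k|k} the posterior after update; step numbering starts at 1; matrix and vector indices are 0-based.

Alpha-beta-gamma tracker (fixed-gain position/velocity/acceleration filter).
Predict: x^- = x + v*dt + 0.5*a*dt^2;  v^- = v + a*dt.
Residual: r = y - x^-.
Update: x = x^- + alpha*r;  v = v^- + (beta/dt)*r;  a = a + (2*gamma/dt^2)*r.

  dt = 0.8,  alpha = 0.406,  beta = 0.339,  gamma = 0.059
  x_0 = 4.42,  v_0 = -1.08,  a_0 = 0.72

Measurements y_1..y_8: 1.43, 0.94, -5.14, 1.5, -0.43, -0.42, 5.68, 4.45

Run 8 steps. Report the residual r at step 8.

resid = -2.6443

step 1: x_pred=3.7864  r=-2.3564  x^+=2.8297  v^+=-1.5025  a^+=0.2855
step 2: x_pred=1.7191  r=-0.7791  x^+=1.4028  v^+=-1.6042  a^+=0.1419
step 3: x_pred=0.1648  r=-5.3048  x^+=-1.9890  v^+=-3.7386  a^+=-0.8362
step 4: x_pred=-5.2474  r=6.7474  x^+=-2.5080  v^+=-1.5483  a^+=0.4079
step 5: x_pred=-3.6161  r=3.1861  x^+=-2.3225  v^+=0.1281  a^+=0.9953
step 6: x_pred=-1.9016  r=1.4816  x^+=-1.3001  v^+=1.5522  a^+=1.2685
step 7: x_pred=0.3476  r=5.3324  x^+=2.5126  v^+=4.8266  a^+=2.2516
step 8: x_pred=7.0943  r=-2.6443  x^+=6.0207  v^+=5.5073  a^+=1.7641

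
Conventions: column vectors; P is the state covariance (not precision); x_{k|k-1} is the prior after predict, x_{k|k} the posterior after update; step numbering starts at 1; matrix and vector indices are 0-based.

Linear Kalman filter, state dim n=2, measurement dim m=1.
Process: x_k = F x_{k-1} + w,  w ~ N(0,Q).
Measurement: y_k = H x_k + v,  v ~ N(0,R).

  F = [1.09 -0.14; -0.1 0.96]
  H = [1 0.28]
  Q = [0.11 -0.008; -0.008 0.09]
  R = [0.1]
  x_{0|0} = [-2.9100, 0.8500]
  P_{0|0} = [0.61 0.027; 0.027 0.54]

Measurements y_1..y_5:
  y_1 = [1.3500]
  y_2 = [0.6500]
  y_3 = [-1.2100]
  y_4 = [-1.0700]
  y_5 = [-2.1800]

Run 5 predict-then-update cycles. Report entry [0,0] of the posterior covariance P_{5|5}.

P_post[0,0] = 0.1506

step 1: x^-=[-3.2909, 1.1070]  P^-=[0.8371 -0.1184; -0.1184 0.5886]  S=[0.9169]  K=[0.8768; 0.0506]  nu=[4.3309]  x^+=[0.5064, 1.3260]  P^+=[0.1322 -0.1591; -0.1591 0.5862]
step 2: x^-=[0.3663, 1.2223]  P^-=[0.3271 -0.2699; -0.2699 0.6621]  S=[0.3279]  K=[0.7672; -0.2577]  nu=[-0.0586]  x^+=[0.3214, 1.2374]  P^+=[0.1341 -0.2051; -0.2051 0.6404]
step 3: x^-=[0.1771, 1.1558]  P^-=[0.3445 -0.3261; -0.3261 0.7209]  S=[0.3184]  K=[0.7952; -0.3904]  nu=[-1.7107]  x^+=[-1.1833, 1.8237]  P^+=[0.1432 -0.2273; -0.2273 0.6723]
step 4: x^-=[-1.5451, 1.8690]  P^-=[0.3626 -0.3550; -0.3550 0.7547]  S=[0.3230]  K=[0.8150; -0.4448]  nu=[-0.0482]  x^+=[-1.5844, 1.8905]  P^+=[0.1481 -0.2379; -0.2379 0.6908]
step 5: x^-=[-1.9917, 1.9733]  P^-=[0.3721 -0.3693; -0.3693 0.7738]  S=[0.3260]  K=[0.8243; -0.4681]  nu=[-0.7408]  x^+=[-2.6024, 2.3201]  P^+=[0.1506 -0.2435; -0.2435 0.7024]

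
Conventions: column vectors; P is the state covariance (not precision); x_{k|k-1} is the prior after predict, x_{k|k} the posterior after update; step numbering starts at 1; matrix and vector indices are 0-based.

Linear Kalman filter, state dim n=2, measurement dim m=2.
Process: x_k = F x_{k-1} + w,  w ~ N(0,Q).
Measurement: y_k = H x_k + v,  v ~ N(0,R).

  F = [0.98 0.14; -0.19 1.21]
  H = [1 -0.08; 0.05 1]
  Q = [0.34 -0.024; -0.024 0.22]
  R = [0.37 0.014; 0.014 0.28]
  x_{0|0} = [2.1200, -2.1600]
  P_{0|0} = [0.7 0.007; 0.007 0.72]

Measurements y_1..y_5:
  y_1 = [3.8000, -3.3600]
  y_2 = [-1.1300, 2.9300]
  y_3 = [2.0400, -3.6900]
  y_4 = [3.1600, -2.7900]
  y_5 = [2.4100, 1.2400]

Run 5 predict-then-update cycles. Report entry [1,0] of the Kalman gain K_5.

K[1,0] = -0.0567

step 1: x^-=[1.7752, -3.0164]  P^-=[1.0283 -0.0243; -0.0243 1.2962]  S=[1.4105 -0.0624; -0.0624 1.5763]  K=[0.7325 0.0462; -0.0544 0.8194]  nu=[1.7835, -0.4324]  x^+=[3.0616, -3.4678]  P^+=[0.2724 0.0096; 0.0096 0.2282]
step 2: x^-=[2.5148, -4.7777]  P^-=[0.6087 -0.0250; -0.0250 0.5595]  S=[0.9863 -0.0252; -0.0252 0.8385]  K=[0.6199 0.0251; -0.0537 0.6641]  nu=[-4.0271, 7.5819]  x^+=[0.2093, 0.4742]  P^+=[0.2300 0.0042; 0.0042 0.1850]
step 3: x^-=[0.2715, 0.5340]  P^-=[0.5657 -0.0306; -0.0306 0.4972]  S=[0.9438 -0.0280; -0.0280 0.7756]  K=[0.6026 0.0187; -0.0557 0.6371]  nu=[1.8112, -4.2376]  x^+=[1.2834, -2.2667]  P^+=[0.2234 0.0025; 0.0025 0.1775]
step 4: x^-=[0.9404, -2.9866]  P^-=[0.5587 -0.0326; -0.0326 0.4868]  S=[0.9371 -0.0295; -0.0295 0.7649]  K=[0.5996 0.0170; -0.0565 0.6321]  nu=[1.9806, 0.1495]  x^+=[2.1305, -3.0039]  P^+=[0.2222 0.0020; 0.0020 0.1761]
step 5: x^-=[1.6674, -4.0395]  P^-=[0.5575 -0.0332; -0.0332 0.4849]  S=[0.9359 -0.0300; -0.0300 0.7630]  K=[0.5990 0.0166; -0.0567 0.6311]  nu=[0.4195, 5.1961]  x^+=[2.0047, -0.7838]  P^+=[0.2220 0.0019; 0.0019 0.1758]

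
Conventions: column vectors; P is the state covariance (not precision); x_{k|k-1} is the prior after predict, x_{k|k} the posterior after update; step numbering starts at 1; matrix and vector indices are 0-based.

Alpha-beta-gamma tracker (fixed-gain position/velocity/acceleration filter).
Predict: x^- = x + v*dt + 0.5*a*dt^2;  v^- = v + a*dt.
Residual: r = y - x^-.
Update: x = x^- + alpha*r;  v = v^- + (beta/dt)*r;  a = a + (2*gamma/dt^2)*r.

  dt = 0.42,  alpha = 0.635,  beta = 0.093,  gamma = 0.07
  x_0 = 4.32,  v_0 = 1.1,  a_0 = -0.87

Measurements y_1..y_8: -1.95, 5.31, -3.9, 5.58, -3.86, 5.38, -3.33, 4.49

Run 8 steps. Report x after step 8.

x_post = 1.9040

step 1: x_pred=4.7053  r=-6.6553  x^+=0.4792  v^+=-0.7391  a^+=-6.1520
step 2: x_pred=-0.3738  r=5.6838  x^+=3.2354  v^+=-2.0643  a^+=-1.6410
step 3: x_pred=2.2236  r=-6.1236  x^+=-1.6649  v^+=-4.1095  a^+=-6.5010
step 4: x_pred=-3.9642  r=9.5442  x^+=2.0964  v^+=-4.7265  a^+=1.0738
step 5: x_pred=0.2059  r=-4.0659  x^+=-2.3759  v^+=-5.1759  a^+=-2.1531
step 6: x_pred=-4.7397  r=10.1197  x^+=1.6863  v^+=-3.8394  a^+=5.8784
step 7: x_pred=0.5922  r=-3.9222  x^+=-1.8984  v^+=-2.2390  a^+=2.7655
step 8: x_pred=-2.5948  r=7.0848  x^+=1.9040  v^+=0.4913  a^+=8.3884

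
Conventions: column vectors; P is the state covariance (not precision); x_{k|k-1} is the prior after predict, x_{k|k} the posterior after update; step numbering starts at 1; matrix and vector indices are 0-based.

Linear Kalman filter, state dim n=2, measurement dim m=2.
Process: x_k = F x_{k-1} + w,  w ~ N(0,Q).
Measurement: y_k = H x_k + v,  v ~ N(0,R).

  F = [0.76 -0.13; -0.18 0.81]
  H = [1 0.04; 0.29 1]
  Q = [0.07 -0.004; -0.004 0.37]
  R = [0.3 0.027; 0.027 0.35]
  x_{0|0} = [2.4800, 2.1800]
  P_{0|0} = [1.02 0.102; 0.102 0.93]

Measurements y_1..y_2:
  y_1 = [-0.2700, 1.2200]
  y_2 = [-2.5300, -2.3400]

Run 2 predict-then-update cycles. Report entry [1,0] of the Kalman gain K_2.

step 1: x^-=[1.6014, 1.3194]  P^-=[0.6547 -0.1763; -0.1763 0.9835]  S=[0.9422 0.0779; 0.0779 1.2863]  K=[0.6900 -0.0312; -0.2063 0.7373]  nu=[-1.9242, -0.5638]  x^+=[0.2913, 1.3006]  P^+=[0.2083 -0.0527; -0.0527 0.2678]
step 2: x^-=[0.0523, 1.0011]  P^-=[0.2052 -0.0944; -0.0944 0.5678]  S=[0.4986 0.0138; 0.0138 0.8803]  K=[0.4053 -0.0459; -0.1607 0.6164]  nu=[-2.6224, -3.3563]  x^+=[-0.8564, -0.6463]  P^+=[0.1220 -0.0405; -0.0405 0.2232]

K[1,0] = -0.1607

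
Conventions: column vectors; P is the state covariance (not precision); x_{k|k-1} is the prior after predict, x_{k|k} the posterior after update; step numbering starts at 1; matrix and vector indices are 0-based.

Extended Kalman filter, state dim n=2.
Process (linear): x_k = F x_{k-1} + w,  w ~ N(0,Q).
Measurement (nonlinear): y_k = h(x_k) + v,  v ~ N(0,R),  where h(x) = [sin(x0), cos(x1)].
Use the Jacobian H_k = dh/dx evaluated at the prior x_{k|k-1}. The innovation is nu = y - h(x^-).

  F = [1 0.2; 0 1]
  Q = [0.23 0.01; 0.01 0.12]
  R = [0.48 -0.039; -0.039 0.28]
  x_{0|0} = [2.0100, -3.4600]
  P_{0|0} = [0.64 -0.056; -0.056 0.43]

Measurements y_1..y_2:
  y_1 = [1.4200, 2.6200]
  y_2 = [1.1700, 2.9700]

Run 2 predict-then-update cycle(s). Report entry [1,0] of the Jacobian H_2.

H_jac[1,0] = 0.0000

step 1: x^-=[1.3180, -3.4600]  P^-=[0.8648 0.0400; 0.0400 0.5500]  H_jac=[0.2501 0.0000; 0.0000 -0.3131]  S=[0.5341 -0.0421; -0.0421 0.3339]  K=[0.4061 0.0137; -0.0222 -0.5185]  nu=[0.4518, 3.5697]  x^+=[1.5505, -5.3208]  P^+=[0.7771 0.0383; 0.0383 0.4610]
step 2: x^-=[0.4863, -5.3208]  P^-=[1.0409 0.1405; 0.1405 0.5810]  H_jac=[0.8841 0.0000; 0.0000 -0.8206]  S=[1.2935 -0.1409; -0.1409 0.6712]  K=[0.7089 -0.0229; 0.0191 -0.7063]  nu=[0.7026, 2.3985]  x^+=[0.9294, -7.0013]  P^+=[0.3859 0.0415; 0.0415 0.2419]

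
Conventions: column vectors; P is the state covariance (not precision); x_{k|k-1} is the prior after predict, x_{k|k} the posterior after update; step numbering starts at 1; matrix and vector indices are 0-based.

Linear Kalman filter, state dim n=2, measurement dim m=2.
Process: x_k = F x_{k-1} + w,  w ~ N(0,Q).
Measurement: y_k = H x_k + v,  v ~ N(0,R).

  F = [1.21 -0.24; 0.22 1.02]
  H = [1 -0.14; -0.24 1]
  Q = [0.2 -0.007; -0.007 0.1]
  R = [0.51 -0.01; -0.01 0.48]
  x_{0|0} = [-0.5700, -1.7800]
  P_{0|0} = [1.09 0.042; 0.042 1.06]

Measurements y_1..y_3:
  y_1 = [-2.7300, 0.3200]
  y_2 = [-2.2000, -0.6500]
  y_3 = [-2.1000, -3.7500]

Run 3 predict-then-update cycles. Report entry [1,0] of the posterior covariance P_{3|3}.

P_post[1,0] = 0.0752

step 1: x^-=[-0.2625, -1.9410]  P^-=[1.8325 0.0733; 0.0733 1.2744]  S=[2.3470 -0.5525; -0.5525 1.8248]  K=[0.7851 0.0368; 0.1263 0.7270]  nu=[-2.7392, 2.1980]  x^+=[-2.3321, -0.6891]  P^+=[0.4154 0.1095; 0.1095 0.3740]
step 2: x^-=[-2.6565, -1.2160]  P^-=[0.7661 0.1414; 0.1414 0.5583]  S=[1.2474 -0.1259; -0.1259 1.0146]  K=[0.6016 0.0328; 0.1042 0.5298]  nu=[0.2862, -0.0716]  x^+=[-2.4866, -1.2241]  P^+=[0.3185 0.0862; 0.0862 0.2739]
step 3: x^-=[-2.7150, -1.7956]  P^-=[0.6321 0.1125; 0.1125 0.4391]  S=[1.1192 -0.1069; -0.1069 0.9015]  K=[0.5528 0.0221; 0.0903 0.4678]  nu=[0.3636, -2.6060]  x^+=[-2.5715, -2.9819]  P^+=[0.2922 0.0752; 0.0752 0.2417]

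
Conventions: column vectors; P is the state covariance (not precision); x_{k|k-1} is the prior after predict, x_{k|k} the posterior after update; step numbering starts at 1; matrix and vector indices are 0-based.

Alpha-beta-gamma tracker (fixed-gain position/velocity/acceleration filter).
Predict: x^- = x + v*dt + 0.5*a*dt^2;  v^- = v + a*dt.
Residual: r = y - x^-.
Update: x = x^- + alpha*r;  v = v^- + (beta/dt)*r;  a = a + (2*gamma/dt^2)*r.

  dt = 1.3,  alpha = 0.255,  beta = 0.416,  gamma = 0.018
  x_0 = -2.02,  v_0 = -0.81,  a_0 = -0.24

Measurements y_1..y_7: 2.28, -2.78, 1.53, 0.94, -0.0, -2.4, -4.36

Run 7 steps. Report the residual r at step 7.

step 1: x_pred=-3.2758  r=5.5558  x^+=-1.8591  v^+=0.6559  a^+=-0.1217
step 2: x_pred=-1.1093  r=-1.6707  x^+=-1.5353  v^+=-0.0369  a^+=-0.1572
step 3: x_pred=-1.7162  r=3.2462  x^+=-0.8884  v^+=0.7974  a^+=-0.0881
step 4: x_pred=0.0738  r=0.8662  x^+=0.2947  v^+=0.9601  a^+=-0.0696
step 5: x_pred=1.4840  r=-1.4840  x^+=1.1056  v^+=0.3947  a^+=-0.1013
step 6: x_pred=1.5331  r=-3.9331  x^+=0.5301  v^+=-0.9955  a^+=-0.1850
step 7: x_pred=-0.9204  r=-3.4396  x^+=-1.7975  v^+=-2.3367  a^+=-0.2583

resid = -3.4396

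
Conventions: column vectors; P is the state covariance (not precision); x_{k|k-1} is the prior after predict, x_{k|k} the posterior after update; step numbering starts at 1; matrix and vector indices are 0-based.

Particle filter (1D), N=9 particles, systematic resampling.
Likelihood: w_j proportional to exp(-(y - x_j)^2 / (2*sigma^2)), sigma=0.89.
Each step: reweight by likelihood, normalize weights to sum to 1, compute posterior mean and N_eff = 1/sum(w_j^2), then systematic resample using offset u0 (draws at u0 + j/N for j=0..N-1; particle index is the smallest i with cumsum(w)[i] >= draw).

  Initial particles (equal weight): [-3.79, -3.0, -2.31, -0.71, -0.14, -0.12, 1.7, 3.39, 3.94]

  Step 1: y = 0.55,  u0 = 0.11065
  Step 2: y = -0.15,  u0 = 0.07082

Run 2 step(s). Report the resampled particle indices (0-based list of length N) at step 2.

step 1: w=[0.0000, 0.0002, 0.0025, 0.1591, 0.3209, 0.3264, 0.1881, 0.0027, 0.0003]  mean=0.1267  Neff=3.7013  idx=[3, 4, 4, 4, 5, 5, 5, 6, 7]
step 2: w=[0.1183, 0.1442, 0.1442, 0.1442, 0.1441, 0.1441, 0.1441, 0.0166, 0.0001]  mean=-0.1680  Neff=7.1952  idx=[0, 1, 2, 2, 3, 4, 5, 6, 6]

resampled_idx = [0, 1, 2, 2, 3, 4, 5, 6, 6]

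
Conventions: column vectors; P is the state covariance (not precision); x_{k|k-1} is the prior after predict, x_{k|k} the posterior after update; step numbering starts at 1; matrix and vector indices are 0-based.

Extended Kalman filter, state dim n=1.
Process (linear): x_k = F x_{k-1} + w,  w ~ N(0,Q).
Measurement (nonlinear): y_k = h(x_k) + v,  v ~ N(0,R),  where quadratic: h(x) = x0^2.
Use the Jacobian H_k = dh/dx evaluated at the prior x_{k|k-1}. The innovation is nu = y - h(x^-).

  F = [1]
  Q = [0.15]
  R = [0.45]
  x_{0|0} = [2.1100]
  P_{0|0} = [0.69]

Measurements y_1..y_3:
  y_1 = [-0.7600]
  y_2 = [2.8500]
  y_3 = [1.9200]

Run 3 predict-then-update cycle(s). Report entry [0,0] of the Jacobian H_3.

step 1: x^-=[2.1100]  P^-=[0.8400]  H_jac=[4.2200]  S=[15.4091]  K=[0.2300]  nu=[-5.2121]  x^+=[0.9110]  P^+=[0.0245]
step 2: x^-=[0.9110]  P^-=[0.1745]  H_jac=[1.8219]  S=[1.0294]  K=[0.3089]  nu=[2.0201]  x^+=[1.5350]  P^+=[0.0763]
step 3: x^-=[1.5350]  P^-=[0.2263]  H_jac=[3.0701]  S=[2.5829]  K=[0.2690]  nu=[-0.4363]  x^+=[1.4177]  P^+=[0.0394]

H_jac[0,0] = 3.0701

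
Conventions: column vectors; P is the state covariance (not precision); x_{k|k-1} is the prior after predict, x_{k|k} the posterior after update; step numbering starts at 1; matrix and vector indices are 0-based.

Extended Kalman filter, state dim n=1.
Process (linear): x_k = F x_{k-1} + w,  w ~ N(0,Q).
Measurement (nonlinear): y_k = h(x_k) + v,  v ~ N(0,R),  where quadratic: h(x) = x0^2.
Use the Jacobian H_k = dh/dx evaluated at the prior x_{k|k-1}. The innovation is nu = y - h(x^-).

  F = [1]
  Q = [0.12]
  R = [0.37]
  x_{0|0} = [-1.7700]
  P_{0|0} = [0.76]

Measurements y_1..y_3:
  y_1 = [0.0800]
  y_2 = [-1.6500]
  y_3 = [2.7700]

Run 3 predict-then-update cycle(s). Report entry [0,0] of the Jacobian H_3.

H_jac[0,0] = -0.2939

step 1: x^-=[-1.7700]  P^-=[0.8800]  H_jac=[-3.5400]  S=[11.3978]  K=[-0.2733]  nu=[-3.0529]  x^+=[-0.9356]  P^+=[0.0286]
step 2: x^-=[-0.9356]  P^-=[0.1486]  H_jac=[-1.8712]  S=[0.8902]  K=[-0.3123]  nu=[-2.5253]  x^+=[-0.1470]  P^+=[0.0618]
step 3: x^-=[-0.1470]  P^-=[0.1818]  H_jac=[-0.2939]  S=[0.3857]  K=[-0.1385]  nu=[2.7484]  x^+=[-0.5276]  P^+=[0.1744]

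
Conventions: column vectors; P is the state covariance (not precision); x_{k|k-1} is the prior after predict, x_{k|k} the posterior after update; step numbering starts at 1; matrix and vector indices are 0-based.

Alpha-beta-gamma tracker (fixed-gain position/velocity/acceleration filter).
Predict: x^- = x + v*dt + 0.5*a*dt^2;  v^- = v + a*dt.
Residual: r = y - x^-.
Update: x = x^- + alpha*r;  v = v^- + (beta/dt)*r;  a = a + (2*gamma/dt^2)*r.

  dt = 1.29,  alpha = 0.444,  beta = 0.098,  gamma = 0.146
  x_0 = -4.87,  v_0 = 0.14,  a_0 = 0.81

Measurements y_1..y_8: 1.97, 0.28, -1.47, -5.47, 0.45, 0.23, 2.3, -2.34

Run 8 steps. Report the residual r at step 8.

step 1: x_pred=-4.0154  r=5.9854  x^+=-1.3579  v^+=1.6396  a^+=1.8603
step 2: x_pred=2.3050  r=-2.0250  x^+=1.4059  v^+=3.8855  a^+=1.5049
step 3: x_pred=7.6704  r=-9.1404  x^+=3.6121  v^+=5.1325  a^+=-0.0989
step 4: x_pred=10.1507  r=-15.6207  x^+=3.2151  v^+=3.8182  a^+=-2.8399
step 5: x_pred=5.7776  r=-5.3276  x^+=3.4121  v^+=-0.2500  a^+=-3.7747
step 6: x_pred=-0.0511  r=0.2811  x^+=0.0737  v^+=-5.0981  a^+=-3.7254
step 7: x_pred=-9.6025  r=11.9025  x^+=-4.3178  v^+=-8.9996  a^+=-1.6369
step 8: x_pred=-17.2892  r=14.9492  x^+=-10.6518  v^+=-9.9755  a^+=0.9863

resid = 14.9492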